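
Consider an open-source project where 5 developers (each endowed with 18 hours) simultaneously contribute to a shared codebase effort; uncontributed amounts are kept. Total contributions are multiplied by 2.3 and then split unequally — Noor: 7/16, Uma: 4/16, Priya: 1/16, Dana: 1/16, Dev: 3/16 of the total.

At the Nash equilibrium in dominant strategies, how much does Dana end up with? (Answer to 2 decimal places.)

Player j's private return per contributed unit is 2.3 × (j's share). Contributing is weakly dominant for j when that share is at least 1/2.3 = 0.4348, and contributing 0 is dominant otherwise.
Only Noor (7/16) clears that bar, contributing 18; the remaining 4 contribute 0. Total contributed: 18.
Dana keeps 18 and receives 2.3 × 18 × 1/16 = 2.59 from the shared codebase effort, for a payoff of 20.59.

20.59 hours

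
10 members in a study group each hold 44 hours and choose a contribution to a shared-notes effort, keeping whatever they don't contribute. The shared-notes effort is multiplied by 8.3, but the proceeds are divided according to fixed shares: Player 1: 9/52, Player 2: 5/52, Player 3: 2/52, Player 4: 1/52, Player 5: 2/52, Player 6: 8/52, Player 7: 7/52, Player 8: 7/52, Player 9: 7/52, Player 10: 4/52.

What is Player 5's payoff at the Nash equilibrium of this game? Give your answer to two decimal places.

114.23 hours

For player j, contributing a unit is worthwhile iff 8.3 × (j's share) ≥ 1, i.e. iff j's share is at least 0.1205.
The shares above 0.1205 belong to Player 1, Player 6, Player 7, Player 8 and Player 9, contributing 44 each; the remaining 5 contribute 0. Total contributed: 220.
Player 5 keeps 44 and receives 8.3 × 220 × 2/52 = 70.23 from the shared-notes effort, for a payoff of 114.23.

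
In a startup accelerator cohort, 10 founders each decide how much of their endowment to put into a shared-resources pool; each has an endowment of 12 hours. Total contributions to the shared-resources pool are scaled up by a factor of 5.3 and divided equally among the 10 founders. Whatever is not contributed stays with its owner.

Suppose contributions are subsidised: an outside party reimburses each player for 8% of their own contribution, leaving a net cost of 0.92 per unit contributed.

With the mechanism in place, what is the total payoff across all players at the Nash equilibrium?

120.00 hours

Even with the mechanism, each unit contributed returns only (5.3/10) / 0.92 = 0.5761 per unit of net cost, so contributing nothing is still dominant.
At the Nash equilibrium no one contributes; group total payoff = 10 × 12 = 120.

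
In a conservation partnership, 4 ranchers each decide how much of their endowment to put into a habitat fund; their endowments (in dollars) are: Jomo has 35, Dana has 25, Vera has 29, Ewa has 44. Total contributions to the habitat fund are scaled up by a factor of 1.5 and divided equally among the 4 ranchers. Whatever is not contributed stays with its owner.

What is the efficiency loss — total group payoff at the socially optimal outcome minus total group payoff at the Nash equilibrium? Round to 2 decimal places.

The private return per contributed unit is 1.5/4 = 0.3750 < 1 for every player regardless of endowment, so the Nash equilibrium is zero contribution and the group total is Σ E_j = 35 + 25 + 29 + 44 = 133.
Each contributed unit returns 1.500 to the group, so the social optimum is full contribution by everyone: group total = 1.500 × 133 = 199.50.
Efficiency loss = (1.500 − 1) × 133 = 66.50.

66.50 dollars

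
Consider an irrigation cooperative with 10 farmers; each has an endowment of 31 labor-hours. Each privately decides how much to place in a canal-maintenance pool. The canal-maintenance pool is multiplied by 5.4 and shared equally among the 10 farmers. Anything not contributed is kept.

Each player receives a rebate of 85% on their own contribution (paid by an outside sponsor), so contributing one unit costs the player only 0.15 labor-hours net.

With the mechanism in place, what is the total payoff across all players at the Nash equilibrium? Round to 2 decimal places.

1937.50 labor-hours

The effective private return per unit is now (5.4/10) / 0.15 = 3.6000 > 1, so every player's dominant strategy flips to full contribution.
So the Nash equilibrium is full contribution by all 10; the group earns 10 × (31 × 0.85 + 5.4 × 31) = 1937.50.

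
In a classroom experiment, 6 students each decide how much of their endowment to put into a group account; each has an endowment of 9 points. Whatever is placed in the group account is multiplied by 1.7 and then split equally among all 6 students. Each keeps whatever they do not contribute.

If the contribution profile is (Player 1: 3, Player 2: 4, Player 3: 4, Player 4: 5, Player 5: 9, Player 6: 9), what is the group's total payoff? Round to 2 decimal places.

77.80 points

Total contributed: 3 + 4 + 4 + 5 + 9 + 9 = 34; total kept: 6 × 9 − 34 = 20.
The group account pays out 1.7 × 34 = 57.80 in aggregate.
Group total = 20 + 57.80 = 77.80.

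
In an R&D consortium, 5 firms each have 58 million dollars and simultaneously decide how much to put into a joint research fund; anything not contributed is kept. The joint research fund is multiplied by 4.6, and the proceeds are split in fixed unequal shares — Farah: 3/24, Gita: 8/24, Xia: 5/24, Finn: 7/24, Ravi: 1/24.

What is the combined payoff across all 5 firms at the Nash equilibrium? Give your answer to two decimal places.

A player with share s gets back 4.6·s per unit contributed, so full contribution is dominant for anyone with s > 1/4.6 = 0.2174 and zero contribution is dominant for anyone below.
Gita and Finn clear that bar, contributing 58 each; the remaining 3 contribute 0. Total contributed: 116.
The joint research fund pays out 4.6 × 116 = 533.60 in total (split across the unequal shares, but the aggregate is all that matters for the group sum).
The 3 free-riders keep 58 each, adding 174. Group total = 174 + 533.60 = 707.60.

707.60 million dollars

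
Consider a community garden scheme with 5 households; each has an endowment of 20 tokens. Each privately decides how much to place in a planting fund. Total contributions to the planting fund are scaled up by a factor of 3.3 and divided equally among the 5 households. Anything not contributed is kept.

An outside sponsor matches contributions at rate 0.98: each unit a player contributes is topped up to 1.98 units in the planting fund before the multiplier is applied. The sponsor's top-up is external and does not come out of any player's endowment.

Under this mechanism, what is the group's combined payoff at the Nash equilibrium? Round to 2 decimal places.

The effective private return per unit is now 3.3 × 1.98 / 5 = 1.3068 > 1, so every player's dominant strategy flips to full contribution.
At the Nash equilibrium everyone contributes 20. Group total payoff = 3.3 × 1.98 × 100 = 653.40.

653.40 tokens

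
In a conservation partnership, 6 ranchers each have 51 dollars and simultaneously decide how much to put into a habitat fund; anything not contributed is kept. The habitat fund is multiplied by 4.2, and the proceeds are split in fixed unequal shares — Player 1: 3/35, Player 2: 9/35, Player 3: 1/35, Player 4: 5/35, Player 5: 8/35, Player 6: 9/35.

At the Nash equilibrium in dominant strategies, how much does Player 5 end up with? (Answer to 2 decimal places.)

Each unit j contributes comes back to j as 4.2 × (j's share), so j prefers to contribute only if that share exceeds 1/4.2 = 0.2381; otherwise keeping the unit dominates.
Player 2 and Player 6 are above the threshold, contributing 51 each; the remaining 4 contribute 0. Total contributed: 102.
Player 5 keeps 51 and receives 4.2 × 102 × 8/35 = 97.92 from the habitat fund, for a payoff of 148.92.

148.92 dollars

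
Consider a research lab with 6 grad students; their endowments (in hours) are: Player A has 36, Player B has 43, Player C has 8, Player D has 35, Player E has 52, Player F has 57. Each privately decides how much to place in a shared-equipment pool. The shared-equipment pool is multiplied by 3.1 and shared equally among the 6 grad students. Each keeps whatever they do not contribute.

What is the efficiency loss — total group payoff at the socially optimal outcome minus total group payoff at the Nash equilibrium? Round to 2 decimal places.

The private return per contributed unit is 3.1/6 = 0.5167 < 1 for every player regardless of endowment, so the Nash equilibrium is zero contribution and the group total is Σ E_j = 36 + 43 + 8 + 35 + 52 + 57 = 231.
Each contributed unit returns 3.100 to the group, so the social optimum is full contribution by everyone: group total = 3.100 × 231 = 716.10.
Efficiency loss = (3.100 − 1) × 231 = 485.10.

485.10 hours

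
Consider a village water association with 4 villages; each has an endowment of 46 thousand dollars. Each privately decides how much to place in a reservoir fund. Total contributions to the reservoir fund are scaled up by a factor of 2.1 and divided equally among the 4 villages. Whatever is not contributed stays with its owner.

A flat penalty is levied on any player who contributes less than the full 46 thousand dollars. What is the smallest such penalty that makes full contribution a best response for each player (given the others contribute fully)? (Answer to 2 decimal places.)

Given the others contribute fully, the best deviation is to contribute 0 (any partial contribution still incurs the fine and gives up units whose private return 0.5250 is below 1).
Deviating from 46 to 0 saves 46 thousand dollars but forfeits the deviator's share of the drop in the reservoir fund: 2.1/4 × 46 = 24.15.
So the deviation gain is 46 − 24.15 = 21.85, and the fine must be at least 21.85 thousand dollars to wipe it out.

21.85 thousand dollars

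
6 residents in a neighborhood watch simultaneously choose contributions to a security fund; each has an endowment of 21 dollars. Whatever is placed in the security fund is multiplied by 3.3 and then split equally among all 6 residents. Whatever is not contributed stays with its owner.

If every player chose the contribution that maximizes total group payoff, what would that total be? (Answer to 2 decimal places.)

415.80 dollars

Each contributed unit returns 3.300 to the group as a whole (0.5500 to each of 6 players), which exceeds 1, so the social optimum is full contribution: group total = 3.300 × 126 = 415.80.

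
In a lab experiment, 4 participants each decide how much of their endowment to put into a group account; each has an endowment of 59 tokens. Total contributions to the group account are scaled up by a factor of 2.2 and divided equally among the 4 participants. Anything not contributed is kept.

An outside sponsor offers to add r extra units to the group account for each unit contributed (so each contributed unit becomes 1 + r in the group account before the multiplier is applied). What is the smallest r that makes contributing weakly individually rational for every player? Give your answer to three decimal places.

With matching at rate r, one contributed unit becomes (1 + r) in the group account and returns 2.2 × (1 + r) / 4 to the contributor.
Setting this equal to 1: 1 + r = 4/2.2 = 1.8182.
So the minimum matching rate is r = 1.8182 − 1 = 0.818.

0.818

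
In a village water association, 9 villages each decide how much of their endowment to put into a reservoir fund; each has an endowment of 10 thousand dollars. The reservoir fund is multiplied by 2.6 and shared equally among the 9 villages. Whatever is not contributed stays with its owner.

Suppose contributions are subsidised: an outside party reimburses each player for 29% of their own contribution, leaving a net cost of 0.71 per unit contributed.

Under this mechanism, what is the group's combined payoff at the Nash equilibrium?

The effective private return is (2.6/9) / 0.71 = 0.4069, which is still under 1, so the mechanism doesn't change anyone's dominant strategy: zero contribution.
At the Nash equilibrium no one contributes; group total payoff = 9 × 10 = 90.

90.00 thousand dollars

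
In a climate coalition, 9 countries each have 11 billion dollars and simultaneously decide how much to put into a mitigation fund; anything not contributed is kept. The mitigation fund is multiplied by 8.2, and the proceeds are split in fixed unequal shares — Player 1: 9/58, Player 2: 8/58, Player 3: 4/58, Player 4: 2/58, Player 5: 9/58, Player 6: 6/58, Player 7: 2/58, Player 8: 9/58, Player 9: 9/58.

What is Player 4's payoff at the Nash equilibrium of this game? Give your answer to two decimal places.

For player j, contributing a unit is worthwhile iff 8.2 × (j's share) ≥ 1, i.e. iff j's share is at least 0.1220.
The shares above 0.1220 belong to Player 1, Player 2, Player 5, Player 8 and Player 9, contributing 11 each; the remaining 4 contribute 0. Total contributed: 55.
Player 4 keeps 11 and receives 8.2 × 55 × 2/58 = 15.55 from the mitigation fund, for a payoff of 26.55.

26.55 billion dollars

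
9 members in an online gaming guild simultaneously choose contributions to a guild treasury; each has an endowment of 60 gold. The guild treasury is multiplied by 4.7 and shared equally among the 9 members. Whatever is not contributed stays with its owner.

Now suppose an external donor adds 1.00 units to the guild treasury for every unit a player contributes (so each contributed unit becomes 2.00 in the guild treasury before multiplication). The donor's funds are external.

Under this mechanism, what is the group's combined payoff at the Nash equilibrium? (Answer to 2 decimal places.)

With the mechanism, a contributed unit returns 4.7 × 2.00 / 9 = 1.0444 per unit of net cost to the contributor — now above 1 — so contributing fully is weakly dominant for every player.
At the Nash equilibrium everyone contributes 60. Group total payoff = 4.7 × 2.00 × 540 = 5076.00.

5076.00 gold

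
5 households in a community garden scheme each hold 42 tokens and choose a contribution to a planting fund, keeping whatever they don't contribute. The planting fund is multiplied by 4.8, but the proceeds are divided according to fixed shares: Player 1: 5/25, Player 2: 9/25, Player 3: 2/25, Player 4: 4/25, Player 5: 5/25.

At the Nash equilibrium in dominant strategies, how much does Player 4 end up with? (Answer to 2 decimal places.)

Player j's private return per contributed unit is 4.8 × (j's share). Contributing is weakly dominant for j when that share is at least 1/4.8 = 0.2083, and contributing 0 is dominant otherwise.
Only Player 2 (9/25) clears that bar, contributing 42; the remaining 4 contribute 0. Total contributed: 42.
Player 4 keeps 42 and receives 4.8 × 42 × 4/25 = 32.26 from the planting fund, for a payoff of 74.26.

74.26 tokens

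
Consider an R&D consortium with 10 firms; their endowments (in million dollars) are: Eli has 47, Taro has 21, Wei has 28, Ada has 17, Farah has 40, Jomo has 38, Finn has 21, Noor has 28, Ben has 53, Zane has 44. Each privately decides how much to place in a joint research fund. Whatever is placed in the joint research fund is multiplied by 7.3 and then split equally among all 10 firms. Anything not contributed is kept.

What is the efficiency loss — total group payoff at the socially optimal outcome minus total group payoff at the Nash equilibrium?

The private return per contributed unit is 7.3/10 = 0.7300 < 1 for every player regardless of endowment, so the Nash equilibrium is zero contribution and the group total is Σ E_j = 47 + 21 + 28 + 17 + 40 + 38 + 21 + 28 + 53 + 44 = 337.
Each contributed unit returns 7.300 to the group, so the social optimum is full contribution by everyone: group total = 7.300 × 337 = 2460.10.
Efficiency loss = (7.300 − 1) × 337 = 2123.10.

2123.10 million dollars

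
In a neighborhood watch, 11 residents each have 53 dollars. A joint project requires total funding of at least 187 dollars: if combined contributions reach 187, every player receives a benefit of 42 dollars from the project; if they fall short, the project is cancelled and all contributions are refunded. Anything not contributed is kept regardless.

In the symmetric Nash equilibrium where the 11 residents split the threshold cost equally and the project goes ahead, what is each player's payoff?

Equal share of the threshold: 187/11 = 17.
At this profile no one gains by cutting their contribution: any cut drops the total below 187, the project is cancelled, contributions are refunded, and the deviator ends with 53, which is less than 53 − 17 + 42 = 78. Contributing more than 17 just wastes the excess. So contributing exactly 17 is a best response.
Each player's payoff: 53 − 17 + 42 = 78.

78 dollars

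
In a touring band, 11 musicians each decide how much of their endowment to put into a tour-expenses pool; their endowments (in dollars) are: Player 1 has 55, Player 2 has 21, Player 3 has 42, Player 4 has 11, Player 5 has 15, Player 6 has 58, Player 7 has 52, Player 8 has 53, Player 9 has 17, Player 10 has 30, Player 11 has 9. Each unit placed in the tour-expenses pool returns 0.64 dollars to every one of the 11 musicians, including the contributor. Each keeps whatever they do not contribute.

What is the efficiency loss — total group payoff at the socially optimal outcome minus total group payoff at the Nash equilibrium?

The private return per contributed unit is 0.64 < 1 for everyone, so the Nash equilibrium is zero contribution and the group total is Σ E_j = 55 + 21 + 42 + 11 + 15 + 58 + 52 + 53 + 17 + 30 + 9 = 363.
Each contributed unit returns 7.040 to the group, so the social optimum is full contribution by everyone: group total = 7.040 × 363 = 2555.52.
Efficiency loss = (7.040 − 1) × 363 = 2192.52.

2192.52 dollars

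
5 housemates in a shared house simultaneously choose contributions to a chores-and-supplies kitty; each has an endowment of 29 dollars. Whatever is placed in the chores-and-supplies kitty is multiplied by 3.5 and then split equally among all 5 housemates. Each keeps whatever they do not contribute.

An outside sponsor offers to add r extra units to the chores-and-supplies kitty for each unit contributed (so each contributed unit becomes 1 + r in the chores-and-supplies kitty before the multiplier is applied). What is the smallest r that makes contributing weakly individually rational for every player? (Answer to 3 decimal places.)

0.429

With matching at rate r, one contributed unit becomes (1 + r) in the chores-and-supplies kitty and returns 3.5 × (1 + r) / 5 to the contributor.
Setting this equal to 1: 1 + r = 5/3.5 = 1.4286.
So the minimum matching rate is r = 1.4286 − 1 = 0.429.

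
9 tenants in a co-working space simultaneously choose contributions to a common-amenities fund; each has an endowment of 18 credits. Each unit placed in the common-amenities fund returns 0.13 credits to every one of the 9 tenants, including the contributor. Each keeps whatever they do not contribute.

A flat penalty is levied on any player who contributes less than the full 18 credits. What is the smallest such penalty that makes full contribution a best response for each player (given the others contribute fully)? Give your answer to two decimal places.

15.66 credits

Given the others contribute fully, the best deviation is to contribute 0 (any partial contribution still incurs the fine and gives up units whose private return 0.13 is below 1).
Deviating from 18 to 0 saves 18 credits but forfeits the deviator's share of the drop in the common-amenities fund: 0.13 × 18 = 2.34.
So the deviation gain is 18 − 2.34 = 15.66, and the fine must be at least 15.66 credits to wipe it out.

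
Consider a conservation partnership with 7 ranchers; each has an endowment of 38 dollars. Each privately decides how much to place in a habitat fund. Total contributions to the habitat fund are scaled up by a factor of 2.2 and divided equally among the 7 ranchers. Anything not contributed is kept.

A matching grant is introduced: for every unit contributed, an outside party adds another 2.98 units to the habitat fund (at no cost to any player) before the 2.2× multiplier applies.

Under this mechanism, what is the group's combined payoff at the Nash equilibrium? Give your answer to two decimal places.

Under the mechanism each unit contributed yields 2.2 × 3.98 / 7 = 1.2509 back to its contributor per unit of net cost, which exceeds 1, making full contribution the dominant choice for everyone.
So the Nash equilibrium is full contribution by all 7; the group earns 2.2 × 3.98 × 266 = 2329.10.

2329.10 dollars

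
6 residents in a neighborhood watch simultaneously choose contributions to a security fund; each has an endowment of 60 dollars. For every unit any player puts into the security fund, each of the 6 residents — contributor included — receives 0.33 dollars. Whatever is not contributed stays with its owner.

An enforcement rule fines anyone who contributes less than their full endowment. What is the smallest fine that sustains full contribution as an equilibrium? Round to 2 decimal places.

40.20 dollars

Given the others contribute fully, the best deviation is to contribute 0 (any partial contribution still incurs the fine and gives up units whose private return 0.33 is below 1).
Deviating from 60 to 0 saves 60 dollars but forfeits the deviator's share of the drop in the security fund: 0.33 × 60 = 19.80.
So the deviation gain is 60 − 19.80 = 40.20, and the fine must be at least 40.20 dollars to wipe it out.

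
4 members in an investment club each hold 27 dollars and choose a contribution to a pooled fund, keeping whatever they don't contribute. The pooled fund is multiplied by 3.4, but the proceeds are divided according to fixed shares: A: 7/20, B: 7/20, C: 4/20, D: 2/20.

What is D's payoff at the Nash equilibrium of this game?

45.36 dollars

A player with share s gets back 3.4·s per unit contributed, so full contribution is dominant for anyone with s > 1/3.4 = 0.2941 and zero contribution is dominant for anyone below.
A and B clear that bar, contributing 27 each; the remaining 2 contribute 0. Total contributed: 54.
D keeps 27 and receives 3.4 × 54 × 2/20 = 18.36 from the pooled fund, for a payoff of 45.36.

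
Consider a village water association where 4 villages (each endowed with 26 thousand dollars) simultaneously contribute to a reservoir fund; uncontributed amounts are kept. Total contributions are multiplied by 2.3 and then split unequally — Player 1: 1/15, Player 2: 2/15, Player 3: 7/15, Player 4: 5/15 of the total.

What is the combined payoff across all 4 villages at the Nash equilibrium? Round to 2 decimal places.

For player j, contributing a unit is worthwhile iff 2.3 × (j's share) ≥ 1, i.e. iff j's share is at least 0.4348.
Only Player 3 (7/15) clears that bar, contributing 26; the remaining 3 contribute 0. Total contributed: 26.
The reservoir fund pays out 2.3 × 26 = 59.80 in total (split across the unequal shares, but the aggregate is all that matters for the group sum).
The 3 free-riders keep 26 each, adding 78. Group total = 78 + 59.80 = 137.80.

137.80 thousand dollars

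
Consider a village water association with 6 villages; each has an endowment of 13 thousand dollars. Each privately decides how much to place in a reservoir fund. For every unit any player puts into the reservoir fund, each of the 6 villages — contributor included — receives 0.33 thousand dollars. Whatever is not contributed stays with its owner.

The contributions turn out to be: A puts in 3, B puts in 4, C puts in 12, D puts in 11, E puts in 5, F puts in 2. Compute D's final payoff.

Total contributed: 3 + 4 + 12 + 11 + 5 + 2 = 37.
Each receives 0.33 × 37 = 12.21 from the reservoir fund.
D keeps 13 − 11 = 2, so D's payoff is 2 + 12.21 = 14.21.

14.21 thousand dollars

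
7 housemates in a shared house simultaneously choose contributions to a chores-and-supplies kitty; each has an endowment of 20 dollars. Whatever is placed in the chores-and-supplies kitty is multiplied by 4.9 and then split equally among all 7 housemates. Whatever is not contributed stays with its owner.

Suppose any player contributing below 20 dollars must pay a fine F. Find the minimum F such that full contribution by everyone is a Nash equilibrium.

Given the others contribute fully, the best deviation is to contribute 0 (any partial contribution still incurs the fine and gives up units whose private return 0.7000 is below 1).
Deviating from 20 to 0 saves 20 dollars but forfeits the deviator's share of the drop in the chores-and-supplies kitty: 4.9/7 × 20 = 14.00.
So the deviation gain is 20 − 14.00 = 6.00, and the fine must be at least 6.00 dollars to wipe it out.

6.00 dollars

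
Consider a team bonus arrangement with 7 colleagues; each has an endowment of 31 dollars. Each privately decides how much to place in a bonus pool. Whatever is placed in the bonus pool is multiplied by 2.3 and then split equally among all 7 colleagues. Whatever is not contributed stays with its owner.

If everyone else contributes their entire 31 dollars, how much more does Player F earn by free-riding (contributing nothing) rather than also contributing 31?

20.81 dollars

Switching from a contribution of 31 to 0 lets Player F keep an extra 31 dollars, but lowers the bonus pool by 31, which costs Player F their own share of that drop: 2.3/7 × 31 = 10.19.
Net gain = 31 − 10.19 = 20.81. The private return per contributed unit (0.3286) is below 1, so free-riding is indeed the best response regardless of what the others do.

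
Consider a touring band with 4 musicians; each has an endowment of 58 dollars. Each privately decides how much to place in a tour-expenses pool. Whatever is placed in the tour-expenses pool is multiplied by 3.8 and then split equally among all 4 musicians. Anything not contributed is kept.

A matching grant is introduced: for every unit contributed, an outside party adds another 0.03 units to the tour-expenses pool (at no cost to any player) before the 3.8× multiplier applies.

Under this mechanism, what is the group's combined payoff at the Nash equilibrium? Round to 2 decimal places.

With the mechanism, a contributed unit returns 3.8 × 1.03 / 4 = 0.9785 per unit of net cost — still below 1 — so contributing 0 remains dominant for every player.
Everyone keeps their endowment and the group total is 4 × 58 = 232.

232.00 dollars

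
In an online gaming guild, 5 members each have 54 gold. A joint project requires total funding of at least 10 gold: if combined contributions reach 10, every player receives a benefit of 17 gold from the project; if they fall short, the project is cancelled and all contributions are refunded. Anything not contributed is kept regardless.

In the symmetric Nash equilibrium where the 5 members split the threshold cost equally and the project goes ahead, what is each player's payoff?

Equal share of the threshold: 10/5 = 2.
At this profile no one gains by cutting their contribution: any cut drops the total below 10, the project is cancelled, contributions are refunded, and the deviator ends with 54, which is less than 54 − 2 + 17 = 69. Contributing more than 2 just wastes the excess. So contributing exactly 2 is a best response.
Each player's payoff: 54 − 2 + 17 = 69.

69 gold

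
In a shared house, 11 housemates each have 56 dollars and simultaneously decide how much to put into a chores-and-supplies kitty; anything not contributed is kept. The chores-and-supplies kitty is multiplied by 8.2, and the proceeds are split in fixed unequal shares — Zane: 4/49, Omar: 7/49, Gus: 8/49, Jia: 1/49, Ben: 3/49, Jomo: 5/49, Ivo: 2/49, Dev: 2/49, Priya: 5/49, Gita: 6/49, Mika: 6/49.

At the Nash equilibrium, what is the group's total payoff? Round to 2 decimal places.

A player with share s gets back 8.2·s per unit contributed, so full contribution is dominant for anyone with s > 1/8.2 = 0.1220 and zero contribution is dominant for anyone below.
Omar, Gus, Gita and Mika clear that bar, contributing 56 each; the remaining 7 contribute 0. Total contributed: 224.
The chores-and-supplies kitty pays out 8.2 × 224 = 1836.80 in total (split across the unequal shares, but the aggregate is all that matters for the group sum).
The 7 free-riders keep 56 each, adding 392. Group total = 392 + 1836.80 = 2228.80.

2228.80 dollars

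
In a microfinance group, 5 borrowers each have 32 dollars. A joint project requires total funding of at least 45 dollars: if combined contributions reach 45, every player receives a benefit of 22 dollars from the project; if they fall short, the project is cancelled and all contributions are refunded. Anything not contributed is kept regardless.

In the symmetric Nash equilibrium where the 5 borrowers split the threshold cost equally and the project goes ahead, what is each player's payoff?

45 dollars

Equal share of the threshold: 45/5 = 9.
At this profile no one gains by cutting their contribution: any cut drops the total below 45, the project is cancelled, contributions are refunded, and the deviator ends with 32, which is less than 32 − 9 + 22 = 45. Contributing more than 9 just wastes the excess. So contributing exactly 9 is a best response.
Each player's payoff: 32 − 9 + 22 = 45.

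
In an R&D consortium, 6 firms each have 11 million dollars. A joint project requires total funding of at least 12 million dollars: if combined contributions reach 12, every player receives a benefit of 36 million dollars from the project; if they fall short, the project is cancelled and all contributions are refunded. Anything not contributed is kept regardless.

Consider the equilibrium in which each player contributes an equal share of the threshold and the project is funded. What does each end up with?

45 million dollars

Equal share of the threshold: 12/6 = 2.
At this profile no one gains by cutting their contribution: any cut drops the total below 12, the project is cancelled, contributions are refunded, and the deviator ends with 11, which is less than 11 − 2 + 36 = 45. Contributing more than 2 just wastes the excess. So contributing exactly 2 is a best response.
Each player's payoff: 11 − 2 + 36 = 45.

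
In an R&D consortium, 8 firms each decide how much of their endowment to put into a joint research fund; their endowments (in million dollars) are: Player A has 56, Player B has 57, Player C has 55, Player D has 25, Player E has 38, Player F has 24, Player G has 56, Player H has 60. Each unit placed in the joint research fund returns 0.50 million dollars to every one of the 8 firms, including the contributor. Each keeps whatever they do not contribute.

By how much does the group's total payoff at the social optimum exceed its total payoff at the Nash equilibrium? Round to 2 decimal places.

The private return per contributed unit is 0.50 < 1 for everyone, so the Nash equilibrium is zero contribution and the group total is Σ E_j = 56 + 57 + 55 + 25 + 38 + 24 + 56 + 60 = 371.
Each contributed unit returns 4.000 to the group, so the social optimum is full contribution by everyone: group total = 4.000 × 371 = 1484.00.
Efficiency loss = (4.000 − 1) × 371 = 1113.00.

1113.00 million dollars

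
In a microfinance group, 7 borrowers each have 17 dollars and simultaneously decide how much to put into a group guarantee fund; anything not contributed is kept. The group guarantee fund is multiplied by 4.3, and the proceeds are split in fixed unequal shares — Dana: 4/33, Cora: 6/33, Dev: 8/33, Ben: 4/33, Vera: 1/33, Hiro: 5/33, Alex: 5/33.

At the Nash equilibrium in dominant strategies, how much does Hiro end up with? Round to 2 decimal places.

28.08 dollars

A player with share s gets back 4.3·s per unit contributed, so full contribution is dominant for anyone with s > 1/4.3 = 0.2326 and zero contribution is dominant for anyone below.
Dev alone (share 8/33) is above the threshold, contributing 17; the remaining 6 contribute 0. Total contributed: 17.
Hiro keeps 17 and receives 4.3 × 17 × 5/33 = 11.08 from the group guarantee fund, for a payoff of 28.08.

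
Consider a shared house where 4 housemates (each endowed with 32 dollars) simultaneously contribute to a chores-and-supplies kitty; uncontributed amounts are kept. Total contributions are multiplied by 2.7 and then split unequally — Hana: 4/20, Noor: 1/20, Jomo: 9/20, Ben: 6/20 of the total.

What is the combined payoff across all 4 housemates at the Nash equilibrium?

182.40 dollars

Player j's private return per contributed unit is 2.7 × (j's share). Contributing is weakly dominant for j when that share is at least 1/2.7 = 0.3704, and contributing 0 is dominant otherwise.
Jomo alone (share 9/20) is above the threshold, contributing 32; the remaining 3 contribute 0. Total contributed: 32.
The chores-and-supplies kitty pays out 2.7 × 32 = 86.40 in total (split across the unequal shares, but the aggregate is all that matters for the group sum).
The 3 free-riders keep 32 each, adding 96. Group total = 96 + 86.40 = 182.40.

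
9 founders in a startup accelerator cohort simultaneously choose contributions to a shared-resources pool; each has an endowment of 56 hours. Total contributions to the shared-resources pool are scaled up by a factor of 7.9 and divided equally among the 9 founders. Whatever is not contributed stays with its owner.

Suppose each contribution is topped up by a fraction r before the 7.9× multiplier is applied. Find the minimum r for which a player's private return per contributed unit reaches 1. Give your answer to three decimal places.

With matching at rate r, one contributed unit becomes (1 + r) in the shared-resources pool and returns 7.9 × (1 + r) / 9 to the contributor.
Setting this equal to 1: 1 + r = 9/7.9 = 1.1392.
So the minimum matching rate is r = 1.1392 − 1 = 0.139.

0.139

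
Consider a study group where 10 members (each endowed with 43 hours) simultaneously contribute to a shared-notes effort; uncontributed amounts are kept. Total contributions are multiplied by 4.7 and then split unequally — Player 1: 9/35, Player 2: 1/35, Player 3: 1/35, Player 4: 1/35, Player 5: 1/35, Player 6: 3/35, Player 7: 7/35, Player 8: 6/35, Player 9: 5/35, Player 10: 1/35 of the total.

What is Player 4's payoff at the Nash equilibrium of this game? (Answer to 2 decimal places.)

A player with share s gets back 4.7·s per unit contributed, so full contribution is dominant for anyone with s > 1/4.7 = 0.2128 and zero contribution is dominant for anyone below.
Player 1 alone (share 9/35) is above the threshold, contributing 43; the remaining 9 contribute 0. Total contributed: 43.
Player 4 keeps 43 and receives 4.7 × 43 × 1/35 = 5.77 from the shared-notes effort, for a payoff of 48.77.

48.77 hours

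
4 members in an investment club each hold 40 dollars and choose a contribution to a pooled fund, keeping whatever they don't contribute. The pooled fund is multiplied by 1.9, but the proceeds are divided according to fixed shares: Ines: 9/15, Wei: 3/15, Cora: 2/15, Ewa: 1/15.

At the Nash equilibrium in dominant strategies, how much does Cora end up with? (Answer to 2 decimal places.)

50.13 dollars

For player j, contributing a unit is worthwhile iff 1.9 × (j's share) ≥ 1, i.e. iff j's share is at least 0.5263.
Only Ines (9/15) clears that bar, contributing 40; the remaining 3 contribute 0. Total contributed: 40.
Cora keeps 40 and receives 1.9 × 40 × 2/15 = 10.13 from the pooled fund, for a payoff of 50.13.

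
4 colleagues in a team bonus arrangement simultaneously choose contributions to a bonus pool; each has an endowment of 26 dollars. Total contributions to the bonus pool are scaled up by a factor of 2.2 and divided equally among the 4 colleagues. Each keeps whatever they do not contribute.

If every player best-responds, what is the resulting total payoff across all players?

104.00 dollars

Each contributed unit returns 2.2/4 = 0.5500 to its contributor — below 1 — so contributing 0 is dominant for every player. At the Nash equilibrium everyone keeps their 26, and the group total is 4 × 26 = 104.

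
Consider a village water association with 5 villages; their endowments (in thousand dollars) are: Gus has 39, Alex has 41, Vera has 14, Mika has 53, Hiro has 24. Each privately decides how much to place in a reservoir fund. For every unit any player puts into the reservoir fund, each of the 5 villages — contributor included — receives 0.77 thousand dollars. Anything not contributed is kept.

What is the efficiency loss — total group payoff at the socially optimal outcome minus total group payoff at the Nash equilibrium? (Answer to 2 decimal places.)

The private return per contributed unit is 0.77 < 1 for everyone, so the Nash equilibrium is zero contribution and the group total is Σ E_j = 39 + 41 + 14 + 53 + 24 = 171.
Each contributed unit returns 3.850 to the group, so the social optimum is full contribution by everyone: group total = 3.850 × 171 = 658.35.
Efficiency loss = (3.850 − 1) × 171 = 487.35.

487.35 thousand dollars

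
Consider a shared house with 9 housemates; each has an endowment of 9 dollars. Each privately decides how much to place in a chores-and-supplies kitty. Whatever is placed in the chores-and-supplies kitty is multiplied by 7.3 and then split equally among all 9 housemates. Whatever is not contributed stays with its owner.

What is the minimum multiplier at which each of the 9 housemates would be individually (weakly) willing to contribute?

9

A contributed unit returns (multiplier)/9 to its contributor.
This reaches 1 exactly when the multiplier is 9.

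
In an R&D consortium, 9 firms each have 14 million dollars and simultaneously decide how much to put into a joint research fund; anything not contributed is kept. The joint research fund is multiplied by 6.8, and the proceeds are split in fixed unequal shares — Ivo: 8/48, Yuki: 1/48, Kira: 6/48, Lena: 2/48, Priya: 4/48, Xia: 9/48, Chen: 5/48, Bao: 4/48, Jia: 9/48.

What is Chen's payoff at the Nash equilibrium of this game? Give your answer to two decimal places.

43.75 million dollars

Each unit j contributes comes back to j as 6.8 × (j's share), so j prefers to contribute only if that share exceeds 1/6.8 = 0.1471; otherwise keeping the unit dominates.
The shares above 0.1471 belong to Ivo, Xia and Jia, contributing 14 each; the remaining 6 contribute 0. Total contributed: 42.
Chen keeps 14 and receives 6.8 × 42 × 5/48 = 29.75 from the joint research fund, for a payoff of 43.75.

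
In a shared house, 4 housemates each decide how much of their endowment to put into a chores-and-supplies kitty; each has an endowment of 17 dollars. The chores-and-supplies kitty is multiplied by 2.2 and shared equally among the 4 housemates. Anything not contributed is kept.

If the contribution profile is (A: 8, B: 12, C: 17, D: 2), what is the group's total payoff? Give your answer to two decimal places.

114.80 dollars

Total contributed: 8 + 12 + 17 + 2 = 39; total kept: 4 × 17 − 39 = 29.
The chores-and-supplies kitty pays out 2.2 × 39 = 85.80 in aggregate.
Group total = 29 + 85.80 = 114.80.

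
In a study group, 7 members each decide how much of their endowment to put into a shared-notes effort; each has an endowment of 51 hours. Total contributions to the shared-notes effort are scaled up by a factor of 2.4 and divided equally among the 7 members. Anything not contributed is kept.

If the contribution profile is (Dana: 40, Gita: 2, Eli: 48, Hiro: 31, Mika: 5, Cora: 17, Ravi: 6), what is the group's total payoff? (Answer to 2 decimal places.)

565.60 hours

Total contributed: 40 + 2 + 48 + 31 + 5 + 17 + 6 = 149; total kept: 7 × 51 − 149 = 208.
The shared-notes effort pays out 2.4 × 149 = 357.60 in aggregate.
Group total = 208 + 357.60 = 565.60.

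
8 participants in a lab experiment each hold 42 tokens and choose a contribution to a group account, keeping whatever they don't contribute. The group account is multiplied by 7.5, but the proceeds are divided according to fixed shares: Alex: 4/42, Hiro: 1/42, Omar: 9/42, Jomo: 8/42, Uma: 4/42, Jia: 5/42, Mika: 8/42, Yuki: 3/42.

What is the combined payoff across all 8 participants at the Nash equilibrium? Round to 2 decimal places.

1155.00 tokens

Each unit j contributes comes back to j as 7.5 × (j's share), so j prefers to contribute only if that share exceeds 1/7.5 = 0.1333; otherwise keeping the unit dominates.
The shares above 0.1333 belong to Omar, Jomo and Mika, contributing 42 each; the remaining 5 contribute 0. Total contributed: 126.
The group account pays out 7.5 × 126 = 945.00 in total (split across the unequal shares, but the aggregate is all that matters for the group sum).
The 5 free-riders keep 42 each, adding 210. Group total = 210 + 945.00 = 1155.00.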